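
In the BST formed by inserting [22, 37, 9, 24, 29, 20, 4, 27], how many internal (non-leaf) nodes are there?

Tree built from: [22, 37, 9, 24, 29, 20, 4, 27]
Tree (level-order array): [22, 9, 37, 4, 20, 24, None, None, None, None, None, None, 29, 27]
Rule: An internal node has at least one child.
Per-node child counts:
  node 22: 2 child(ren)
  node 9: 2 child(ren)
  node 4: 0 child(ren)
  node 20: 0 child(ren)
  node 37: 1 child(ren)
  node 24: 1 child(ren)
  node 29: 1 child(ren)
  node 27: 0 child(ren)
Matching nodes: [22, 9, 37, 24, 29]
Count of internal (non-leaf) nodes: 5


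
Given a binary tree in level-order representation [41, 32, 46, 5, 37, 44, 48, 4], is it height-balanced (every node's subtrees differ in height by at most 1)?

Tree (level-order array): [41, 32, 46, 5, 37, 44, 48, 4]
Definition: a tree is height-balanced if, at every node, |h(left) - h(right)| <= 1 (empty subtree has height -1).
Bottom-up per-node check:
  node 4: h_left=-1, h_right=-1, diff=0 [OK], height=0
  node 5: h_left=0, h_right=-1, diff=1 [OK], height=1
  node 37: h_left=-1, h_right=-1, diff=0 [OK], height=0
  node 32: h_left=1, h_right=0, diff=1 [OK], height=2
  node 44: h_left=-1, h_right=-1, diff=0 [OK], height=0
  node 48: h_left=-1, h_right=-1, diff=0 [OK], height=0
  node 46: h_left=0, h_right=0, diff=0 [OK], height=1
  node 41: h_left=2, h_right=1, diff=1 [OK], height=3
All nodes satisfy the balance condition.
Result: Balanced


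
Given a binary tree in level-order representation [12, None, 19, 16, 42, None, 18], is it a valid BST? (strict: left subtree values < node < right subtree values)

Level-order array: [12, None, 19, 16, 42, None, 18]
Validate using subtree bounds (lo, hi): at each node, require lo < value < hi,
then recurse left with hi=value and right with lo=value.
Preorder trace (stopping at first violation):
  at node 12 with bounds (-inf, +inf): OK
  at node 19 with bounds (12, +inf): OK
  at node 16 with bounds (12, 19): OK
  at node 18 with bounds (16, 19): OK
  at node 42 with bounds (19, +inf): OK
No violation found at any node.
Result: Valid BST


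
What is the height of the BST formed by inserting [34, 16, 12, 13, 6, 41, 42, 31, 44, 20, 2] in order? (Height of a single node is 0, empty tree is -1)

Insertion order: [34, 16, 12, 13, 6, 41, 42, 31, 44, 20, 2]
Tree (level-order array): [34, 16, 41, 12, 31, None, 42, 6, 13, 20, None, None, 44, 2]
Compute height bottom-up (empty subtree = -1):
  height(2) = 1 + max(-1, -1) = 0
  height(6) = 1 + max(0, -1) = 1
  height(13) = 1 + max(-1, -1) = 0
  height(12) = 1 + max(1, 0) = 2
  height(20) = 1 + max(-1, -1) = 0
  height(31) = 1 + max(0, -1) = 1
  height(16) = 1 + max(2, 1) = 3
  height(44) = 1 + max(-1, -1) = 0
  height(42) = 1 + max(-1, 0) = 1
  height(41) = 1 + max(-1, 1) = 2
  height(34) = 1 + max(3, 2) = 4
Height = 4


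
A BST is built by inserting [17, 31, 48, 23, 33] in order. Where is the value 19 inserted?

Starting tree (level order): [17, None, 31, 23, 48, None, None, 33]
Insertion path: 17 -> 31 -> 23
Result: insert 19 as left child of 23
Final tree (level order): [17, None, 31, 23, 48, 19, None, 33]


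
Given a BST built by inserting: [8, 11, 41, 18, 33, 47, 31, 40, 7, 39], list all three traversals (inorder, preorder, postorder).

Tree insertion order: [8, 11, 41, 18, 33, 47, 31, 40, 7, 39]
Tree (level-order array): [8, 7, 11, None, None, None, 41, 18, 47, None, 33, None, None, 31, 40, None, None, 39]
Inorder (L, root, R): [7, 8, 11, 18, 31, 33, 39, 40, 41, 47]
Preorder (root, L, R): [8, 7, 11, 41, 18, 33, 31, 40, 39, 47]
Postorder (L, R, root): [7, 31, 39, 40, 33, 18, 47, 41, 11, 8]


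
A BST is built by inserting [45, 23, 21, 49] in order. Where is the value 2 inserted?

Starting tree (level order): [45, 23, 49, 21]
Insertion path: 45 -> 23 -> 21
Result: insert 2 as left child of 21
Final tree (level order): [45, 23, 49, 21, None, None, None, 2]


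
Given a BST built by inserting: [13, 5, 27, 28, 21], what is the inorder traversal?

Tree insertion order: [13, 5, 27, 28, 21]
Tree (level-order array): [13, 5, 27, None, None, 21, 28]
Inorder traversal: [5, 13, 21, 27, 28]


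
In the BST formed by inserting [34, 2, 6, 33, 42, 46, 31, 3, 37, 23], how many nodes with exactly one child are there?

Tree built from: [34, 2, 6, 33, 42, 46, 31, 3, 37, 23]
Tree (level-order array): [34, 2, 42, None, 6, 37, 46, 3, 33, None, None, None, None, None, None, 31, None, 23]
Rule: These are nodes with exactly 1 non-null child.
Per-node child counts:
  node 34: 2 child(ren)
  node 2: 1 child(ren)
  node 6: 2 child(ren)
  node 3: 0 child(ren)
  node 33: 1 child(ren)
  node 31: 1 child(ren)
  node 23: 0 child(ren)
  node 42: 2 child(ren)
  node 37: 0 child(ren)
  node 46: 0 child(ren)
Matching nodes: [2, 33, 31]
Count of nodes with exactly one child: 3


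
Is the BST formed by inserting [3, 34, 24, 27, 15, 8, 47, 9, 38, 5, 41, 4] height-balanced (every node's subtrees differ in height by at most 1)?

Tree (level-order array): [3, None, 34, 24, 47, 15, 27, 38, None, 8, None, None, None, None, 41, 5, 9, None, None, 4]
Definition: a tree is height-balanced if, at every node, |h(left) - h(right)| <= 1 (empty subtree has height -1).
Bottom-up per-node check:
  node 4: h_left=-1, h_right=-1, diff=0 [OK], height=0
  node 5: h_left=0, h_right=-1, diff=1 [OK], height=1
  node 9: h_left=-1, h_right=-1, diff=0 [OK], height=0
  node 8: h_left=1, h_right=0, diff=1 [OK], height=2
  node 15: h_left=2, h_right=-1, diff=3 [FAIL (|2--1|=3 > 1)], height=3
  node 27: h_left=-1, h_right=-1, diff=0 [OK], height=0
  node 24: h_left=3, h_right=0, diff=3 [FAIL (|3-0|=3 > 1)], height=4
  node 41: h_left=-1, h_right=-1, diff=0 [OK], height=0
  node 38: h_left=-1, h_right=0, diff=1 [OK], height=1
  node 47: h_left=1, h_right=-1, diff=2 [FAIL (|1--1|=2 > 1)], height=2
  node 34: h_left=4, h_right=2, diff=2 [FAIL (|4-2|=2 > 1)], height=5
  node 3: h_left=-1, h_right=5, diff=6 [FAIL (|-1-5|=6 > 1)], height=6
Node 15 violates the condition: |2 - -1| = 3 > 1.
Result: Not balanced


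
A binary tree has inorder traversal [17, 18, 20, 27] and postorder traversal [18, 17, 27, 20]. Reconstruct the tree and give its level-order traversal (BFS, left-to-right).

Inorder:   [17, 18, 20, 27]
Postorder: [18, 17, 27, 20]
Algorithm: postorder visits root last, so walk postorder right-to-left;
each value is the root of the current inorder slice — split it at that
value, recurse on the right subtree first, then the left.
Recursive splits:
  root=20; inorder splits into left=[17, 18], right=[27]
  root=27; inorder splits into left=[], right=[]
  root=17; inorder splits into left=[], right=[18]
  root=18; inorder splits into left=[], right=[]
Reconstructed level-order: [20, 17, 27, 18]


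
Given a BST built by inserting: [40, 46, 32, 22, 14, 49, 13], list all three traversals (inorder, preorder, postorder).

Tree insertion order: [40, 46, 32, 22, 14, 49, 13]
Tree (level-order array): [40, 32, 46, 22, None, None, 49, 14, None, None, None, 13]
Inorder (L, root, R): [13, 14, 22, 32, 40, 46, 49]
Preorder (root, L, R): [40, 32, 22, 14, 13, 46, 49]
Postorder (L, R, root): [13, 14, 22, 32, 49, 46, 40]


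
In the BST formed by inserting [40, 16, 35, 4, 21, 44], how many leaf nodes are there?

Tree built from: [40, 16, 35, 4, 21, 44]
Tree (level-order array): [40, 16, 44, 4, 35, None, None, None, None, 21]
Rule: A leaf has 0 children.
Per-node child counts:
  node 40: 2 child(ren)
  node 16: 2 child(ren)
  node 4: 0 child(ren)
  node 35: 1 child(ren)
  node 21: 0 child(ren)
  node 44: 0 child(ren)
Matching nodes: [4, 21, 44]
Count of leaf nodes: 3


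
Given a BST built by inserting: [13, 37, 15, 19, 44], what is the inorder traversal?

Tree insertion order: [13, 37, 15, 19, 44]
Tree (level-order array): [13, None, 37, 15, 44, None, 19]
Inorder traversal: [13, 15, 19, 37, 44]


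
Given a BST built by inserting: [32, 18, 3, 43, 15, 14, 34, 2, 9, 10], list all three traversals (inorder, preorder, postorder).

Tree insertion order: [32, 18, 3, 43, 15, 14, 34, 2, 9, 10]
Tree (level-order array): [32, 18, 43, 3, None, 34, None, 2, 15, None, None, None, None, 14, None, 9, None, None, 10]
Inorder (L, root, R): [2, 3, 9, 10, 14, 15, 18, 32, 34, 43]
Preorder (root, L, R): [32, 18, 3, 2, 15, 14, 9, 10, 43, 34]
Postorder (L, R, root): [2, 10, 9, 14, 15, 3, 18, 34, 43, 32]


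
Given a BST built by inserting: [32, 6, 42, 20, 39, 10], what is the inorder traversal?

Tree insertion order: [32, 6, 42, 20, 39, 10]
Tree (level-order array): [32, 6, 42, None, 20, 39, None, 10]
Inorder traversal: [6, 10, 20, 32, 39, 42]


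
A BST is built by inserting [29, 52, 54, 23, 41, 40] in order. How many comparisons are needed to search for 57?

Search path for 57: 29 -> 52 -> 54
Found: False
Comparisons: 3


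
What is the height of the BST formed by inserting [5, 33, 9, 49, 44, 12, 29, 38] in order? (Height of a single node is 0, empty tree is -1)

Insertion order: [5, 33, 9, 49, 44, 12, 29, 38]
Tree (level-order array): [5, None, 33, 9, 49, None, 12, 44, None, None, 29, 38]
Compute height bottom-up (empty subtree = -1):
  height(29) = 1 + max(-1, -1) = 0
  height(12) = 1 + max(-1, 0) = 1
  height(9) = 1 + max(-1, 1) = 2
  height(38) = 1 + max(-1, -1) = 0
  height(44) = 1 + max(0, -1) = 1
  height(49) = 1 + max(1, -1) = 2
  height(33) = 1 + max(2, 2) = 3
  height(5) = 1 + max(-1, 3) = 4
Height = 4


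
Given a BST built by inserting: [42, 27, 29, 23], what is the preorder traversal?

Tree insertion order: [42, 27, 29, 23]
Tree (level-order array): [42, 27, None, 23, 29]
Preorder traversal: [42, 27, 23, 29]


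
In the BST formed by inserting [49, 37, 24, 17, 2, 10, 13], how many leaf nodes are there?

Tree built from: [49, 37, 24, 17, 2, 10, 13]
Tree (level-order array): [49, 37, None, 24, None, 17, None, 2, None, None, 10, None, 13]
Rule: A leaf has 0 children.
Per-node child counts:
  node 49: 1 child(ren)
  node 37: 1 child(ren)
  node 24: 1 child(ren)
  node 17: 1 child(ren)
  node 2: 1 child(ren)
  node 10: 1 child(ren)
  node 13: 0 child(ren)
Matching nodes: [13]
Count of leaf nodes: 1


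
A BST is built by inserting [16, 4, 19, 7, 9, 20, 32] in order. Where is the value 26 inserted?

Starting tree (level order): [16, 4, 19, None, 7, None, 20, None, 9, None, 32]
Insertion path: 16 -> 19 -> 20 -> 32
Result: insert 26 as left child of 32
Final tree (level order): [16, 4, 19, None, 7, None, 20, None, 9, None, 32, None, None, 26]


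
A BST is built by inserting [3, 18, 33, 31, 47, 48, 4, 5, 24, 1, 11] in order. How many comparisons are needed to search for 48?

Search path for 48: 3 -> 18 -> 33 -> 47 -> 48
Found: True
Comparisons: 5


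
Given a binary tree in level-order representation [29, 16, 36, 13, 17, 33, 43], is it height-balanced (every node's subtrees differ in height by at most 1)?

Tree (level-order array): [29, 16, 36, 13, 17, 33, 43]
Definition: a tree is height-balanced if, at every node, |h(left) - h(right)| <= 1 (empty subtree has height -1).
Bottom-up per-node check:
  node 13: h_left=-1, h_right=-1, diff=0 [OK], height=0
  node 17: h_left=-1, h_right=-1, diff=0 [OK], height=0
  node 16: h_left=0, h_right=0, diff=0 [OK], height=1
  node 33: h_left=-1, h_right=-1, diff=0 [OK], height=0
  node 43: h_left=-1, h_right=-1, diff=0 [OK], height=0
  node 36: h_left=0, h_right=0, diff=0 [OK], height=1
  node 29: h_left=1, h_right=1, diff=0 [OK], height=2
All nodes satisfy the balance condition.
Result: Balanced


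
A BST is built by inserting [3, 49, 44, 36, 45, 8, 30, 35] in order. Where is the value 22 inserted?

Starting tree (level order): [3, None, 49, 44, None, 36, 45, 8, None, None, None, None, 30, None, 35]
Insertion path: 3 -> 49 -> 44 -> 36 -> 8 -> 30
Result: insert 22 as left child of 30
Final tree (level order): [3, None, 49, 44, None, 36, 45, 8, None, None, None, None, 30, 22, 35]


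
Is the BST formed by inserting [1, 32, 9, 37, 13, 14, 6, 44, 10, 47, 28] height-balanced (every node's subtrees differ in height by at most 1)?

Tree (level-order array): [1, None, 32, 9, 37, 6, 13, None, 44, None, None, 10, 14, None, 47, None, None, None, 28]
Definition: a tree is height-balanced if, at every node, |h(left) - h(right)| <= 1 (empty subtree has height -1).
Bottom-up per-node check:
  node 6: h_left=-1, h_right=-1, diff=0 [OK], height=0
  node 10: h_left=-1, h_right=-1, diff=0 [OK], height=0
  node 28: h_left=-1, h_right=-1, diff=0 [OK], height=0
  node 14: h_left=-1, h_right=0, diff=1 [OK], height=1
  node 13: h_left=0, h_right=1, diff=1 [OK], height=2
  node 9: h_left=0, h_right=2, diff=2 [FAIL (|0-2|=2 > 1)], height=3
  node 47: h_left=-1, h_right=-1, diff=0 [OK], height=0
  node 44: h_left=-1, h_right=0, diff=1 [OK], height=1
  node 37: h_left=-1, h_right=1, diff=2 [FAIL (|-1-1|=2 > 1)], height=2
  node 32: h_left=3, h_right=2, diff=1 [OK], height=4
  node 1: h_left=-1, h_right=4, diff=5 [FAIL (|-1-4|=5 > 1)], height=5
Node 9 violates the condition: |0 - 2| = 2 > 1.
Result: Not balanced


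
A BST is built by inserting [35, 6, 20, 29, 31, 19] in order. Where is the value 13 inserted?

Starting tree (level order): [35, 6, None, None, 20, 19, 29, None, None, None, 31]
Insertion path: 35 -> 6 -> 20 -> 19
Result: insert 13 as left child of 19
Final tree (level order): [35, 6, None, None, 20, 19, 29, 13, None, None, 31]


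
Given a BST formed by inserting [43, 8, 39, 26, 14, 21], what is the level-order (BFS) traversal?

Tree insertion order: [43, 8, 39, 26, 14, 21]
Tree (level-order array): [43, 8, None, None, 39, 26, None, 14, None, None, 21]
BFS from the root, enqueuing left then right child of each popped node:
  queue [43] -> pop 43, enqueue [8], visited so far: [43]
  queue [8] -> pop 8, enqueue [39], visited so far: [43, 8]
  queue [39] -> pop 39, enqueue [26], visited so far: [43, 8, 39]
  queue [26] -> pop 26, enqueue [14], visited so far: [43, 8, 39, 26]
  queue [14] -> pop 14, enqueue [21], visited so far: [43, 8, 39, 26, 14]
  queue [21] -> pop 21, enqueue [none], visited so far: [43, 8, 39, 26, 14, 21]
Result: [43, 8, 39, 26, 14, 21]


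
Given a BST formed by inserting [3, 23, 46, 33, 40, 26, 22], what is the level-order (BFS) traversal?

Tree insertion order: [3, 23, 46, 33, 40, 26, 22]
Tree (level-order array): [3, None, 23, 22, 46, None, None, 33, None, 26, 40]
BFS from the root, enqueuing left then right child of each popped node:
  queue [3] -> pop 3, enqueue [23], visited so far: [3]
  queue [23] -> pop 23, enqueue [22, 46], visited so far: [3, 23]
  queue [22, 46] -> pop 22, enqueue [none], visited so far: [3, 23, 22]
  queue [46] -> pop 46, enqueue [33], visited so far: [3, 23, 22, 46]
  queue [33] -> pop 33, enqueue [26, 40], visited so far: [3, 23, 22, 46, 33]
  queue [26, 40] -> pop 26, enqueue [none], visited so far: [3, 23, 22, 46, 33, 26]
  queue [40] -> pop 40, enqueue [none], visited so far: [3, 23, 22, 46, 33, 26, 40]
Result: [3, 23, 22, 46, 33, 26, 40]


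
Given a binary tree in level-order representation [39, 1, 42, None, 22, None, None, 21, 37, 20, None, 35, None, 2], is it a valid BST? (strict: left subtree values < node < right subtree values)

Level-order array: [39, 1, 42, None, 22, None, None, 21, 37, 20, None, 35, None, 2]
Validate using subtree bounds (lo, hi): at each node, require lo < value < hi,
then recurse left with hi=value and right with lo=value.
Preorder trace (stopping at first violation):
  at node 39 with bounds (-inf, +inf): OK
  at node 1 with bounds (-inf, 39): OK
  at node 22 with bounds (1, 39): OK
  at node 21 with bounds (1, 22): OK
  at node 20 with bounds (1, 21): OK
  at node 2 with bounds (1, 20): OK
  at node 37 with bounds (22, 39): OK
  at node 35 with bounds (22, 37): OK
  at node 42 with bounds (39, +inf): OK
No violation found at any node.
Result: Valid BST


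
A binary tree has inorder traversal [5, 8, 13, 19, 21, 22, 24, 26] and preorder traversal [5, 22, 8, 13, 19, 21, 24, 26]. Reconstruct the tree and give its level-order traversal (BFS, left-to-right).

Inorder:  [5, 8, 13, 19, 21, 22, 24, 26]
Preorder: [5, 22, 8, 13, 19, 21, 24, 26]
Algorithm: preorder visits root first, so consume preorder in order;
for each root, split the current inorder slice at that value into
left-subtree inorder and right-subtree inorder, then recurse.
Recursive splits:
  root=5; inorder splits into left=[], right=[8, 13, 19, 21, 22, 24, 26]
  root=22; inorder splits into left=[8, 13, 19, 21], right=[24, 26]
  root=8; inorder splits into left=[], right=[13, 19, 21]
  root=13; inorder splits into left=[], right=[19, 21]
  root=19; inorder splits into left=[], right=[21]
  root=21; inorder splits into left=[], right=[]
  root=24; inorder splits into left=[], right=[26]
  root=26; inorder splits into left=[], right=[]
Reconstructed level-order: [5, 22, 8, 24, 13, 26, 19, 21]


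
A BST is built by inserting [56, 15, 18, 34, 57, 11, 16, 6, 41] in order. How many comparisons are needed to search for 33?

Search path for 33: 56 -> 15 -> 18 -> 34
Found: False
Comparisons: 4


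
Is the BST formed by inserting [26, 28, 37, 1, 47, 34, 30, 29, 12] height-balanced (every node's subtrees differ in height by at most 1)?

Tree (level-order array): [26, 1, 28, None, 12, None, 37, None, None, 34, 47, 30, None, None, None, 29]
Definition: a tree is height-balanced if, at every node, |h(left) - h(right)| <= 1 (empty subtree has height -1).
Bottom-up per-node check:
  node 12: h_left=-1, h_right=-1, diff=0 [OK], height=0
  node 1: h_left=-1, h_right=0, diff=1 [OK], height=1
  node 29: h_left=-1, h_right=-1, diff=0 [OK], height=0
  node 30: h_left=0, h_right=-1, diff=1 [OK], height=1
  node 34: h_left=1, h_right=-1, diff=2 [FAIL (|1--1|=2 > 1)], height=2
  node 47: h_left=-1, h_right=-1, diff=0 [OK], height=0
  node 37: h_left=2, h_right=0, diff=2 [FAIL (|2-0|=2 > 1)], height=3
  node 28: h_left=-1, h_right=3, diff=4 [FAIL (|-1-3|=4 > 1)], height=4
  node 26: h_left=1, h_right=4, diff=3 [FAIL (|1-4|=3 > 1)], height=5
Node 34 violates the condition: |1 - -1| = 2 > 1.
Result: Not balanced


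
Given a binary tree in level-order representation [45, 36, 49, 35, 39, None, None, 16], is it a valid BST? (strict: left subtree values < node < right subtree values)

Level-order array: [45, 36, 49, 35, 39, None, None, 16]
Validate using subtree bounds (lo, hi): at each node, require lo < value < hi,
then recurse left with hi=value and right with lo=value.
Preorder trace (stopping at first violation):
  at node 45 with bounds (-inf, +inf): OK
  at node 36 with bounds (-inf, 45): OK
  at node 35 with bounds (-inf, 36): OK
  at node 16 with bounds (-inf, 35): OK
  at node 39 with bounds (36, 45): OK
  at node 49 with bounds (45, +inf): OK
No violation found at any node.
Result: Valid BST


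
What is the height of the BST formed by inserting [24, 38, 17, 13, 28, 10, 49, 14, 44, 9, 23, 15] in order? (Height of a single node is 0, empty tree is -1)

Insertion order: [24, 38, 17, 13, 28, 10, 49, 14, 44, 9, 23, 15]
Tree (level-order array): [24, 17, 38, 13, 23, 28, 49, 10, 14, None, None, None, None, 44, None, 9, None, None, 15]
Compute height bottom-up (empty subtree = -1):
  height(9) = 1 + max(-1, -1) = 0
  height(10) = 1 + max(0, -1) = 1
  height(15) = 1 + max(-1, -1) = 0
  height(14) = 1 + max(-1, 0) = 1
  height(13) = 1 + max(1, 1) = 2
  height(23) = 1 + max(-1, -1) = 0
  height(17) = 1 + max(2, 0) = 3
  height(28) = 1 + max(-1, -1) = 0
  height(44) = 1 + max(-1, -1) = 0
  height(49) = 1 + max(0, -1) = 1
  height(38) = 1 + max(0, 1) = 2
  height(24) = 1 + max(3, 2) = 4
Height = 4


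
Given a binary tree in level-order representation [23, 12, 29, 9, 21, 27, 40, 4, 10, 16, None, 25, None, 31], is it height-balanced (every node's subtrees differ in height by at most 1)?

Tree (level-order array): [23, 12, 29, 9, 21, 27, 40, 4, 10, 16, None, 25, None, 31]
Definition: a tree is height-balanced if, at every node, |h(left) - h(right)| <= 1 (empty subtree has height -1).
Bottom-up per-node check:
  node 4: h_left=-1, h_right=-1, diff=0 [OK], height=0
  node 10: h_left=-1, h_right=-1, diff=0 [OK], height=0
  node 9: h_left=0, h_right=0, diff=0 [OK], height=1
  node 16: h_left=-1, h_right=-1, diff=0 [OK], height=0
  node 21: h_left=0, h_right=-1, diff=1 [OK], height=1
  node 12: h_left=1, h_right=1, diff=0 [OK], height=2
  node 25: h_left=-1, h_right=-1, diff=0 [OK], height=0
  node 27: h_left=0, h_right=-1, diff=1 [OK], height=1
  node 31: h_left=-1, h_right=-1, diff=0 [OK], height=0
  node 40: h_left=0, h_right=-1, diff=1 [OK], height=1
  node 29: h_left=1, h_right=1, diff=0 [OK], height=2
  node 23: h_left=2, h_right=2, diff=0 [OK], height=3
All nodes satisfy the balance condition.
Result: Balanced


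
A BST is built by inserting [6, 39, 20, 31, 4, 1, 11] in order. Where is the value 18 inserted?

Starting tree (level order): [6, 4, 39, 1, None, 20, None, None, None, 11, 31]
Insertion path: 6 -> 39 -> 20 -> 11
Result: insert 18 as right child of 11
Final tree (level order): [6, 4, 39, 1, None, 20, None, None, None, 11, 31, None, 18]


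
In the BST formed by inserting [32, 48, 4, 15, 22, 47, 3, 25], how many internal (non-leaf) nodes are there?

Tree built from: [32, 48, 4, 15, 22, 47, 3, 25]
Tree (level-order array): [32, 4, 48, 3, 15, 47, None, None, None, None, 22, None, None, None, 25]
Rule: An internal node has at least one child.
Per-node child counts:
  node 32: 2 child(ren)
  node 4: 2 child(ren)
  node 3: 0 child(ren)
  node 15: 1 child(ren)
  node 22: 1 child(ren)
  node 25: 0 child(ren)
  node 48: 1 child(ren)
  node 47: 0 child(ren)
Matching nodes: [32, 4, 15, 22, 48]
Count of internal (non-leaf) nodes: 5


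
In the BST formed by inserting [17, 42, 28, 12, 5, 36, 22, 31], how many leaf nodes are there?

Tree built from: [17, 42, 28, 12, 5, 36, 22, 31]
Tree (level-order array): [17, 12, 42, 5, None, 28, None, None, None, 22, 36, None, None, 31]
Rule: A leaf has 0 children.
Per-node child counts:
  node 17: 2 child(ren)
  node 12: 1 child(ren)
  node 5: 0 child(ren)
  node 42: 1 child(ren)
  node 28: 2 child(ren)
  node 22: 0 child(ren)
  node 36: 1 child(ren)
  node 31: 0 child(ren)
Matching nodes: [5, 22, 31]
Count of leaf nodes: 3


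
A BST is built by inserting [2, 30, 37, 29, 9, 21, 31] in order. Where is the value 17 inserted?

Starting tree (level order): [2, None, 30, 29, 37, 9, None, 31, None, None, 21]
Insertion path: 2 -> 30 -> 29 -> 9 -> 21
Result: insert 17 as left child of 21
Final tree (level order): [2, None, 30, 29, 37, 9, None, 31, None, None, 21, None, None, 17]


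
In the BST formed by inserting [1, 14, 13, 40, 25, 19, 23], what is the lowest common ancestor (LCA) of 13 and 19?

Tree insertion order: [1, 14, 13, 40, 25, 19, 23]
Tree (level-order array): [1, None, 14, 13, 40, None, None, 25, None, 19, None, None, 23]
In a BST, the LCA of p=13, q=19 is the first node v on the
root-to-leaf path with p <= v <= q (go left if both < v, right if both > v).
Walk from root:
  at 1: both 13 and 19 > 1, go right
  at 14: 13 <= 14 <= 19, this is the LCA
LCA = 14


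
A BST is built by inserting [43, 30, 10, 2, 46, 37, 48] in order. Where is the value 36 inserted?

Starting tree (level order): [43, 30, 46, 10, 37, None, 48, 2]
Insertion path: 43 -> 30 -> 37
Result: insert 36 as left child of 37
Final tree (level order): [43, 30, 46, 10, 37, None, 48, 2, None, 36]


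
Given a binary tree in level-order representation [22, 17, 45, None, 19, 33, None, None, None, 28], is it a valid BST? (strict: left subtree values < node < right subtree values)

Level-order array: [22, 17, 45, None, 19, 33, None, None, None, 28]
Validate using subtree bounds (lo, hi): at each node, require lo < value < hi,
then recurse left with hi=value and right with lo=value.
Preorder trace (stopping at first violation):
  at node 22 with bounds (-inf, +inf): OK
  at node 17 with bounds (-inf, 22): OK
  at node 19 with bounds (17, 22): OK
  at node 45 with bounds (22, +inf): OK
  at node 33 with bounds (22, 45): OK
  at node 28 with bounds (22, 33): OK
No violation found at any node.
Result: Valid BST


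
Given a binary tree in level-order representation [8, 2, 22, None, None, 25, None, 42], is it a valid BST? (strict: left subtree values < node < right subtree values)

Level-order array: [8, 2, 22, None, None, 25, None, 42]
Validate using subtree bounds (lo, hi): at each node, require lo < value < hi,
then recurse left with hi=value and right with lo=value.
Preorder trace (stopping at first violation):
  at node 8 with bounds (-inf, +inf): OK
  at node 2 with bounds (-inf, 8): OK
  at node 22 with bounds (8, +inf): OK
  at node 25 with bounds (8, 22): VIOLATION
Node 25 violates its bound: not (8 < 25 < 22).
Result: Not a valid BST


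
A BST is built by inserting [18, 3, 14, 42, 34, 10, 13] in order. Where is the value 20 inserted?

Starting tree (level order): [18, 3, 42, None, 14, 34, None, 10, None, None, None, None, 13]
Insertion path: 18 -> 42 -> 34
Result: insert 20 as left child of 34
Final tree (level order): [18, 3, 42, None, 14, 34, None, 10, None, 20, None, None, 13]


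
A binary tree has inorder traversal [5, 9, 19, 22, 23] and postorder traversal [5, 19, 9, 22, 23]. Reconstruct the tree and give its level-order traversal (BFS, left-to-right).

Inorder:   [5, 9, 19, 22, 23]
Postorder: [5, 19, 9, 22, 23]
Algorithm: postorder visits root last, so walk postorder right-to-left;
each value is the root of the current inorder slice — split it at that
value, recurse on the right subtree first, then the left.
Recursive splits:
  root=23; inorder splits into left=[5, 9, 19, 22], right=[]
  root=22; inorder splits into left=[5, 9, 19], right=[]
  root=9; inorder splits into left=[5], right=[19]
  root=19; inorder splits into left=[], right=[]
  root=5; inorder splits into left=[], right=[]
Reconstructed level-order: [23, 22, 9, 5, 19]


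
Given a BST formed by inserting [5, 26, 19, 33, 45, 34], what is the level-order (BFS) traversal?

Tree insertion order: [5, 26, 19, 33, 45, 34]
Tree (level-order array): [5, None, 26, 19, 33, None, None, None, 45, 34]
BFS from the root, enqueuing left then right child of each popped node:
  queue [5] -> pop 5, enqueue [26], visited so far: [5]
  queue [26] -> pop 26, enqueue [19, 33], visited so far: [5, 26]
  queue [19, 33] -> pop 19, enqueue [none], visited so far: [5, 26, 19]
  queue [33] -> pop 33, enqueue [45], visited so far: [5, 26, 19, 33]
  queue [45] -> pop 45, enqueue [34], visited so far: [5, 26, 19, 33, 45]
  queue [34] -> pop 34, enqueue [none], visited so far: [5, 26, 19, 33, 45, 34]
Result: [5, 26, 19, 33, 45, 34]


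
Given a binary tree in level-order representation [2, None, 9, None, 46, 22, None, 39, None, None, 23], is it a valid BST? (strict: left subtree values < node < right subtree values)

Level-order array: [2, None, 9, None, 46, 22, None, 39, None, None, 23]
Validate using subtree bounds (lo, hi): at each node, require lo < value < hi,
then recurse left with hi=value and right with lo=value.
Preorder trace (stopping at first violation):
  at node 2 with bounds (-inf, +inf): OK
  at node 9 with bounds (2, +inf): OK
  at node 46 with bounds (9, +inf): OK
  at node 22 with bounds (9, 46): OK
  at node 39 with bounds (9, 22): VIOLATION
Node 39 violates its bound: not (9 < 39 < 22).
Result: Not a valid BST


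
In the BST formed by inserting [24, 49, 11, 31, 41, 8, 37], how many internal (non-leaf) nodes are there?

Tree built from: [24, 49, 11, 31, 41, 8, 37]
Tree (level-order array): [24, 11, 49, 8, None, 31, None, None, None, None, 41, 37]
Rule: An internal node has at least one child.
Per-node child counts:
  node 24: 2 child(ren)
  node 11: 1 child(ren)
  node 8: 0 child(ren)
  node 49: 1 child(ren)
  node 31: 1 child(ren)
  node 41: 1 child(ren)
  node 37: 0 child(ren)
Matching nodes: [24, 11, 49, 31, 41]
Count of internal (non-leaf) nodes: 5


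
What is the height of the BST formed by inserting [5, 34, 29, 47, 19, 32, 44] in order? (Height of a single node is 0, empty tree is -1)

Insertion order: [5, 34, 29, 47, 19, 32, 44]
Tree (level-order array): [5, None, 34, 29, 47, 19, 32, 44]
Compute height bottom-up (empty subtree = -1):
  height(19) = 1 + max(-1, -1) = 0
  height(32) = 1 + max(-1, -1) = 0
  height(29) = 1 + max(0, 0) = 1
  height(44) = 1 + max(-1, -1) = 0
  height(47) = 1 + max(0, -1) = 1
  height(34) = 1 + max(1, 1) = 2
  height(5) = 1 + max(-1, 2) = 3
Height = 3


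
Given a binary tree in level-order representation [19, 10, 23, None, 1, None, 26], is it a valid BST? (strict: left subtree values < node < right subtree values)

Level-order array: [19, 10, 23, None, 1, None, 26]
Validate using subtree bounds (lo, hi): at each node, require lo < value < hi,
then recurse left with hi=value and right with lo=value.
Preorder trace (stopping at first violation):
  at node 19 with bounds (-inf, +inf): OK
  at node 10 with bounds (-inf, 19): OK
  at node 1 with bounds (10, 19): VIOLATION
Node 1 violates its bound: not (10 < 1 < 19).
Result: Not a valid BST


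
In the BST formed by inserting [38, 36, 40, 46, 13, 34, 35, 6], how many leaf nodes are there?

Tree built from: [38, 36, 40, 46, 13, 34, 35, 6]
Tree (level-order array): [38, 36, 40, 13, None, None, 46, 6, 34, None, None, None, None, None, 35]
Rule: A leaf has 0 children.
Per-node child counts:
  node 38: 2 child(ren)
  node 36: 1 child(ren)
  node 13: 2 child(ren)
  node 6: 0 child(ren)
  node 34: 1 child(ren)
  node 35: 0 child(ren)
  node 40: 1 child(ren)
  node 46: 0 child(ren)
Matching nodes: [6, 35, 46]
Count of leaf nodes: 3


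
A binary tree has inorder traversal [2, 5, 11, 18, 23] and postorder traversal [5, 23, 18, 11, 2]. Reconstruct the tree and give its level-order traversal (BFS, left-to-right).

Inorder:   [2, 5, 11, 18, 23]
Postorder: [5, 23, 18, 11, 2]
Algorithm: postorder visits root last, so walk postorder right-to-left;
each value is the root of the current inorder slice — split it at that
value, recurse on the right subtree first, then the left.
Recursive splits:
  root=2; inorder splits into left=[], right=[5, 11, 18, 23]
  root=11; inorder splits into left=[5], right=[18, 23]
  root=18; inorder splits into left=[], right=[23]
  root=23; inorder splits into left=[], right=[]
  root=5; inorder splits into left=[], right=[]
Reconstructed level-order: [2, 11, 5, 18, 23]


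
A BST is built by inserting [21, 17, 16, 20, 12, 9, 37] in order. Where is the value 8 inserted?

Starting tree (level order): [21, 17, 37, 16, 20, None, None, 12, None, None, None, 9]
Insertion path: 21 -> 17 -> 16 -> 12 -> 9
Result: insert 8 as left child of 9
Final tree (level order): [21, 17, 37, 16, 20, None, None, 12, None, None, None, 9, None, 8]


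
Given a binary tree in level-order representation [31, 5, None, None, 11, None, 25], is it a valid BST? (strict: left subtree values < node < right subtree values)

Level-order array: [31, 5, None, None, 11, None, 25]
Validate using subtree bounds (lo, hi): at each node, require lo < value < hi,
then recurse left with hi=value and right with lo=value.
Preorder trace (stopping at first violation):
  at node 31 with bounds (-inf, +inf): OK
  at node 5 with bounds (-inf, 31): OK
  at node 11 with bounds (5, 31): OK
  at node 25 with bounds (11, 31): OK
No violation found at any node.
Result: Valid BST


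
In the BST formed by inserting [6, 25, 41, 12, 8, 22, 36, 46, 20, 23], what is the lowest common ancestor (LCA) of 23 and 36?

Tree insertion order: [6, 25, 41, 12, 8, 22, 36, 46, 20, 23]
Tree (level-order array): [6, None, 25, 12, 41, 8, 22, 36, 46, None, None, 20, 23]
In a BST, the LCA of p=23, q=36 is the first node v on the
root-to-leaf path with p <= v <= q (go left if both < v, right if both > v).
Walk from root:
  at 6: both 23 and 36 > 6, go right
  at 25: 23 <= 25 <= 36, this is the LCA
LCA = 25


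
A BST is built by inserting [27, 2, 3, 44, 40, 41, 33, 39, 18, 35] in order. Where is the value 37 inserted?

Starting tree (level order): [27, 2, 44, None, 3, 40, None, None, 18, 33, 41, None, None, None, 39, None, None, 35]
Insertion path: 27 -> 44 -> 40 -> 33 -> 39 -> 35
Result: insert 37 as right child of 35
Final tree (level order): [27, 2, 44, None, 3, 40, None, None, 18, 33, 41, None, None, None, 39, None, None, 35, None, None, 37]


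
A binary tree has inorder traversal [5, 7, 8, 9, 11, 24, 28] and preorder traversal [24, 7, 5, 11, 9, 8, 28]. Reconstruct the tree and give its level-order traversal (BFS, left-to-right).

Inorder:  [5, 7, 8, 9, 11, 24, 28]
Preorder: [24, 7, 5, 11, 9, 8, 28]
Algorithm: preorder visits root first, so consume preorder in order;
for each root, split the current inorder slice at that value into
left-subtree inorder and right-subtree inorder, then recurse.
Recursive splits:
  root=24; inorder splits into left=[5, 7, 8, 9, 11], right=[28]
  root=7; inorder splits into left=[5], right=[8, 9, 11]
  root=5; inorder splits into left=[], right=[]
  root=11; inorder splits into left=[8, 9], right=[]
  root=9; inorder splits into left=[8], right=[]
  root=8; inorder splits into left=[], right=[]
  root=28; inorder splits into left=[], right=[]
Reconstructed level-order: [24, 7, 28, 5, 11, 9, 8]


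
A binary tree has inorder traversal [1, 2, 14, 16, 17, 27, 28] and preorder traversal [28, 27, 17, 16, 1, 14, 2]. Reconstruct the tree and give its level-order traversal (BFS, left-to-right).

Inorder:  [1, 2, 14, 16, 17, 27, 28]
Preorder: [28, 27, 17, 16, 1, 14, 2]
Algorithm: preorder visits root first, so consume preorder in order;
for each root, split the current inorder slice at that value into
left-subtree inorder and right-subtree inorder, then recurse.
Recursive splits:
  root=28; inorder splits into left=[1, 2, 14, 16, 17, 27], right=[]
  root=27; inorder splits into left=[1, 2, 14, 16, 17], right=[]
  root=17; inorder splits into left=[1, 2, 14, 16], right=[]
  root=16; inorder splits into left=[1, 2, 14], right=[]
  root=1; inorder splits into left=[], right=[2, 14]
  root=14; inorder splits into left=[2], right=[]
  root=2; inorder splits into left=[], right=[]
Reconstructed level-order: [28, 27, 17, 16, 1, 14, 2]


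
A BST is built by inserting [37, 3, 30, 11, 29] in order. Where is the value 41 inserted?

Starting tree (level order): [37, 3, None, None, 30, 11, None, None, 29]
Insertion path: 37
Result: insert 41 as right child of 37
Final tree (level order): [37, 3, 41, None, 30, None, None, 11, None, None, 29]


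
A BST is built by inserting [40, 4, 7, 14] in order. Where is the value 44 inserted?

Starting tree (level order): [40, 4, None, None, 7, None, 14]
Insertion path: 40
Result: insert 44 as right child of 40
Final tree (level order): [40, 4, 44, None, 7, None, None, None, 14]


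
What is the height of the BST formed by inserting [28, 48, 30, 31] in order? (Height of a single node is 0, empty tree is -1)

Insertion order: [28, 48, 30, 31]
Tree (level-order array): [28, None, 48, 30, None, None, 31]
Compute height bottom-up (empty subtree = -1):
  height(31) = 1 + max(-1, -1) = 0
  height(30) = 1 + max(-1, 0) = 1
  height(48) = 1 + max(1, -1) = 2
  height(28) = 1 + max(-1, 2) = 3
Height = 3


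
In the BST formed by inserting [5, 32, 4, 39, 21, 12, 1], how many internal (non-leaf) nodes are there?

Tree built from: [5, 32, 4, 39, 21, 12, 1]
Tree (level-order array): [5, 4, 32, 1, None, 21, 39, None, None, 12]
Rule: An internal node has at least one child.
Per-node child counts:
  node 5: 2 child(ren)
  node 4: 1 child(ren)
  node 1: 0 child(ren)
  node 32: 2 child(ren)
  node 21: 1 child(ren)
  node 12: 0 child(ren)
  node 39: 0 child(ren)
Matching nodes: [5, 4, 32, 21]
Count of internal (non-leaf) nodes: 4


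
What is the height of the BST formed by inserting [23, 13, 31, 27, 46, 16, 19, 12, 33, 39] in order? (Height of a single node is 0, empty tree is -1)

Insertion order: [23, 13, 31, 27, 46, 16, 19, 12, 33, 39]
Tree (level-order array): [23, 13, 31, 12, 16, 27, 46, None, None, None, 19, None, None, 33, None, None, None, None, 39]
Compute height bottom-up (empty subtree = -1):
  height(12) = 1 + max(-1, -1) = 0
  height(19) = 1 + max(-1, -1) = 0
  height(16) = 1 + max(-1, 0) = 1
  height(13) = 1 + max(0, 1) = 2
  height(27) = 1 + max(-1, -1) = 0
  height(39) = 1 + max(-1, -1) = 0
  height(33) = 1 + max(-1, 0) = 1
  height(46) = 1 + max(1, -1) = 2
  height(31) = 1 + max(0, 2) = 3
  height(23) = 1 + max(2, 3) = 4
Height = 4


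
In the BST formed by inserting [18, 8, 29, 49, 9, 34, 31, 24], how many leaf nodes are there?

Tree built from: [18, 8, 29, 49, 9, 34, 31, 24]
Tree (level-order array): [18, 8, 29, None, 9, 24, 49, None, None, None, None, 34, None, 31]
Rule: A leaf has 0 children.
Per-node child counts:
  node 18: 2 child(ren)
  node 8: 1 child(ren)
  node 9: 0 child(ren)
  node 29: 2 child(ren)
  node 24: 0 child(ren)
  node 49: 1 child(ren)
  node 34: 1 child(ren)
  node 31: 0 child(ren)
Matching nodes: [9, 24, 31]
Count of leaf nodes: 3


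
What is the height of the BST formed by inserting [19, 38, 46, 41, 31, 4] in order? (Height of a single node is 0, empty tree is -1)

Insertion order: [19, 38, 46, 41, 31, 4]
Tree (level-order array): [19, 4, 38, None, None, 31, 46, None, None, 41]
Compute height bottom-up (empty subtree = -1):
  height(4) = 1 + max(-1, -1) = 0
  height(31) = 1 + max(-1, -1) = 0
  height(41) = 1 + max(-1, -1) = 0
  height(46) = 1 + max(0, -1) = 1
  height(38) = 1 + max(0, 1) = 2
  height(19) = 1 + max(0, 2) = 3
Height = 3


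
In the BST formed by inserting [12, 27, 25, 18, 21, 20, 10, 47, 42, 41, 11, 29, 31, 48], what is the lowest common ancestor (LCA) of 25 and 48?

Tree insertion order: [12, 27, 25, 18, 21, 20, 10, 47, 42, 41, 11, 29, 31, 48]
Tree (level-order array): [12, 10, 27, None, 11, 25, 47, None, None, 18, None, 42, 48, None, 21, 41, None, None, None, 20, None, 29, None, None, None, None, 31]
In a BST, the LCA of p=25, q=48 is the first node v on the
root-to-leaf path with p <= v <= q (go left if both < v, right if both > v).
Walk from root:
  at 12: both 25 and 48 > 12, go right
  at 27: 25 <= 27 <= 48, this is the LCA
LCA = 27


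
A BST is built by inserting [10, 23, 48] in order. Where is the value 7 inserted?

Starting tree (level order): [10, None, 23, None, 48]
Insertion path: 10
Result: insert 7 as left child of 10
Final tree (level order): [10, 7, 23, None, None, None, 48]


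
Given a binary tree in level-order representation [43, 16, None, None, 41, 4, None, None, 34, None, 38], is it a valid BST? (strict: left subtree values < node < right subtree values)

Level-order array: [43, 16, None, None, 41, 4, None, None, 34, None, 38]
Validate using subtree bounds (lo, hi): at each node, require lo < value < hi,
then recurse left with hi=value and right with lo=value.
Preorder trace (stopping at first violation):
  at node 43 with bounds (-inf, +inf): OK
  at node 16 with bounds (-inf, 43): OK
  at node 41 with bounds (16, 43): OK
  at node 4 with bounds (16, 41): VIOLATION
Node 4 violates its bound: not (16 < 4 < 41).
Result: Not a valid BST


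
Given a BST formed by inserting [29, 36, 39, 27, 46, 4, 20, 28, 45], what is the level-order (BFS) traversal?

Tree insertion order: [29, 36, 39, 27, 46, 4, 20, 28, 45]
Tree (level-order array): [29, 27, 36, 4, 28, None, 39, None, 20, None, None, None, 46, None, None, 45]
BFS from the root, enqueuing left then right child of each popped node:
  queue [29] -> pop 29, enqueue [27, 36], visited so far: [29]
  queue [27, 36] -> pop 27, enqueue [4, 28], visited so far: [29, 27]
  queue [36, 4, 28] -> pop 36, enqueue [39], visited so far: [29, 27, 36]
  queue [4, 28, 39] -> pop 4, enqueue [20], visited so far: [29, 27, 36, 4]
  queue [28, 39, 20] -> pop 28, enqueue [none], visited so far: [29, 27, 36, 4, 28]
  queue [39, 20] -> pop 39, enqueue [46], visited so far: [29, 27, 36, 4, 28, 39]
  queue [20, 46] -> pop 20, enqueue [none], visited so far: [29, 27, 36, 4, 28, 39, 20]
  queue [46] -> pop 46, enqueue [45], visited so far: [29, 27, 36, 4, 28, 39, 20, 46]
  queue [45] -> pop 45, enqueue [none], visited so far: [29, 27, 36, 4, 28, 39, 20, 46, 45]
Result: [29, 27, 36, 4, 28, 39, 20, 46, 45]


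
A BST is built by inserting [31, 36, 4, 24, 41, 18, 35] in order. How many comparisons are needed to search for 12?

Search path for 12: 31 -> 4 -> 24 -> 18
Found: False
Comparisons: 4
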